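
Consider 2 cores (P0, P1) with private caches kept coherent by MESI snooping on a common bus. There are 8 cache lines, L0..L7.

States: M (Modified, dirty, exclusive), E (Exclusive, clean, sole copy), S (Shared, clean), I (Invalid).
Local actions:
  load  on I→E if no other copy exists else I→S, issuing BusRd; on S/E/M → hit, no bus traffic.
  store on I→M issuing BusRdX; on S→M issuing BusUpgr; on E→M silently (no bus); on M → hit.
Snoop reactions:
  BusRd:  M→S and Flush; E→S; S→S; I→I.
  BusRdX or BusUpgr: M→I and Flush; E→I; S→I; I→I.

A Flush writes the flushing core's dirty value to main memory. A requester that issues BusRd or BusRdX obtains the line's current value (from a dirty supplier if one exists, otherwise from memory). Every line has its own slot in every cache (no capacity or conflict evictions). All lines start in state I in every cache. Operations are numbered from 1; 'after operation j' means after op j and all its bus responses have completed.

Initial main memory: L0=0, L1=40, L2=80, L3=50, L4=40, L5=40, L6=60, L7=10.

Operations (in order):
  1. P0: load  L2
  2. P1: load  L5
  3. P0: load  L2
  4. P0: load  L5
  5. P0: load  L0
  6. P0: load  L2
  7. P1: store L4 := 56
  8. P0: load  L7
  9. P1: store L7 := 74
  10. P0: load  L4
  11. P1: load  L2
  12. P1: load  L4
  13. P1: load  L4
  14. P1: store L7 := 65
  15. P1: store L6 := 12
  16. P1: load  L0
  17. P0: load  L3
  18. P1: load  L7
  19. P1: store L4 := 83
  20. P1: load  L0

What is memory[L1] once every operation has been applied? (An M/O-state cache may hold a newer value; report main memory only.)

step 1: P0: load  L2  ⟶  EI  (L2)  txn=BusRd  M[L2]=80
step 2: P1: load  L5  ⟶  IE  (L5)  txn=BusRd  M[L5]=40
step 3: P0: load  L2  ⟶  EI  (L2)  txn=∅  M[L2]=80
step 4: P0: load  L5  ⟶  SS  (L5)  txn=BusRd  M[L5]=40
step 5: P0: load  L0  ⟶  EI  (L0)  txn=BusRd  M[L0]=0
step 6: P0: load  L2  ⟶  EI  (L2)  txn=∅  M[L2]=80
step 7: P1: store L4 := 56  ⟶  IM  (L4)  txn=BusRdX  M[L4]=40
step 8: P0: load  L7  ⟶  EI  (L7)  txn=BusRd  M[L7]=10
step 9: P1: store L7 := 74  ⟶  IM  (L7)  txn=BusRdX  M[L7]=10
step 10: P0: load  L4  ⟶  SS  (L4)  txn=BusRd+Flush  M[L4]=56
step 11: P1: load  L2  ⟶  SS  (L2)  txn=BusRd  M[L2]=80
step 12: P1: load  L4  ⟶  SS  (L4)  txn=∅  M[L4]=56
step 13: P1: load  L4  ⟶  SS  (L4)  txn=∅  M[L4]=56
step 14: P1: store L7 := 65  ⟶  IM  (L7)  txn=∅  M[L7]=10
step 15: P1: store L6 := 12  ⟶  IM  (L6)  txn=BusRdX  M[L6]=60
step 16: P1: load  L0  ⟶  SS  (L0)  txn=BusRd  M[L0]=0
step 17: P0: load  L3  ⟶  EI  (L3)  txn=BusRd  M[L3]=50
step 18: P1: load  L7  ⟶  IM  (L7)  txn=∅  M[L7]=10
step 19: P1: store L4 := 83  ⟶  IM  (L4)  txn=BusUpgr  M[L4]=56
step 20: P1: load  L0  ⟶  SS  (L0)  txn=∅  M[L0]=0

memory[L1] = 40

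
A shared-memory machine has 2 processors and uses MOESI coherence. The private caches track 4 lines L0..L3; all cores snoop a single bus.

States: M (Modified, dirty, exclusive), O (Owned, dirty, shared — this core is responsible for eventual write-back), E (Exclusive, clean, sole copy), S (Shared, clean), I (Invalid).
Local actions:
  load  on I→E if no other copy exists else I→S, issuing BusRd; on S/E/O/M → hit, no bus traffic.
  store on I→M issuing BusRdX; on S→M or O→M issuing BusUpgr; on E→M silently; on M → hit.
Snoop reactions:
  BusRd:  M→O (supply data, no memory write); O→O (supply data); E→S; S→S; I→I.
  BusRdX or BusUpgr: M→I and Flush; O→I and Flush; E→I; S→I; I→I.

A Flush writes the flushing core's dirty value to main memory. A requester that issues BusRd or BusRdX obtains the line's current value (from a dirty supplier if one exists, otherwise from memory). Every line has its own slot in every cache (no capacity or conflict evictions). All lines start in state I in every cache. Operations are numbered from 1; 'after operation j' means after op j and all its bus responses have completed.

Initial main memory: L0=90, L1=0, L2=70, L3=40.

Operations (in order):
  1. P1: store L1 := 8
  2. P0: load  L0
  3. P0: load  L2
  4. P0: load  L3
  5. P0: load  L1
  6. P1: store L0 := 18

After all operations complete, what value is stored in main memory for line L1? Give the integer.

step 1: P1: store L1 := 8  ⟶  IM  (L1)  txn=BusRdX  M[L1]=0
step 2: P0: load  L0  ⟶  EI  (L0)  txn=BusRd  M[L0]=90
step 3: P0: load  L2  ⟶  EI  (L2)  txn=BusRd  M[L2]=70
step 4: P0: load  L3  ⟶  EI  (L3)  txn=BusRd  M[L3]=40
step 5: P0: load  L1  ⟶  SO  (L1)  txn=BusRd  M[L1]=0
step 6: P1: store L0 := 18  ⟶  IM  (L0)  txn=BusRdX  M[L0]=90

memory[L1] = 0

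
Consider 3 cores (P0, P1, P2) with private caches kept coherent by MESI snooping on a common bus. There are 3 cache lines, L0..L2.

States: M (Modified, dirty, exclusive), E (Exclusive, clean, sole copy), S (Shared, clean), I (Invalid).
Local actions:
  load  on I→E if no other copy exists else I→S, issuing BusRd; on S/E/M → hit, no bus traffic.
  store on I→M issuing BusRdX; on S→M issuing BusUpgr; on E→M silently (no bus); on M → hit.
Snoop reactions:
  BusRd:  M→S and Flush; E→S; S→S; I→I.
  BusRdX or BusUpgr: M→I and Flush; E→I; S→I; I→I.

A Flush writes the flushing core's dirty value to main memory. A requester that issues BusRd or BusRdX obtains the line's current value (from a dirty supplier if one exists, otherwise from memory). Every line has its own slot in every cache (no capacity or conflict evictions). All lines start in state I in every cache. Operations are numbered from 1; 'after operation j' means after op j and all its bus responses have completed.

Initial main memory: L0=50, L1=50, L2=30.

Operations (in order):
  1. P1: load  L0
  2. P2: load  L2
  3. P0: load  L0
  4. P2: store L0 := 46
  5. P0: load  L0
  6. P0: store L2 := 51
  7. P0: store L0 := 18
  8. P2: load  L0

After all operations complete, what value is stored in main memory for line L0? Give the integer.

memory[L0] = 18

[1] P1: load  L0 | P0:I, P1:E(50), P2:I | bus: BusRd
[2] P2: load  L2 | P0:I, P1:I, P2:E(30) | bus: BusRd
[3] P0: load  L0 | P0:S(50), P1:S(50), P2:I | bus: BusRd
[4] P2: store L0 := 46 | P0:I, P1:I, P2:M(46) | bus: BusRdX
[5] P0: load  L0 | P0:S(46), P1:I, P2:S(46) | bus: BusRd,Flush
[6] P0: store L2 := 51 | P0:M(51), P1:I, P2:I | bus: BusRdX
[7] P0: store L0 := 18 | P0:M(18), P1:I, P2:I | bus: BusUpgr
[8] P2: load  L0 | P0:S(18), P1:I, P2:S(18) | bus: BusRd,Flush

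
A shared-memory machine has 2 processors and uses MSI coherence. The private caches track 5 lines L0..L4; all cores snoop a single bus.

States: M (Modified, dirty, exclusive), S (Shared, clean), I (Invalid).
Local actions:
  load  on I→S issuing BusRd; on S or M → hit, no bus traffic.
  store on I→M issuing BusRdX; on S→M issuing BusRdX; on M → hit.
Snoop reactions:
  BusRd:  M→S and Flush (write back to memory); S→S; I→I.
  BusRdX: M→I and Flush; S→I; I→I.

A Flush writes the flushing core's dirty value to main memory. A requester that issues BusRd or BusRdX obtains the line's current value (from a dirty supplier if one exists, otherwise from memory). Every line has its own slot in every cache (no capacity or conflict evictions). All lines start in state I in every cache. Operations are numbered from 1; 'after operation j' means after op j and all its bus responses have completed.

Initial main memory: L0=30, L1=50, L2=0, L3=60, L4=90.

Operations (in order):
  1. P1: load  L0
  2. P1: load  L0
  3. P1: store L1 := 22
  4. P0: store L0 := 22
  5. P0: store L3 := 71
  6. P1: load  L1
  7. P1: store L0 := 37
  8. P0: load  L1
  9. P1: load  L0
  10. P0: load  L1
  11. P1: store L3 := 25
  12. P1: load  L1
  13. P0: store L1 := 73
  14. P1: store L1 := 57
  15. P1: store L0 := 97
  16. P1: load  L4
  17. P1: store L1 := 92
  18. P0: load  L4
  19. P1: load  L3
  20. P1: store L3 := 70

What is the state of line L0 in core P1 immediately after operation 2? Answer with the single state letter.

state = S

1. P1: load  L0  bus=[BusRd]  L0: P0=I P1=S  mem[L0]=30
2. P1: load  L0  bus=[-]  L0: P0=I P1=S  mem[L0]=30
3. P1: store L1 := 22  bus=[BusRdX]  L1: P0=I P1=M  mem[L1]=50
4. P0: store L0 := 22  bus=[BusRdX]  L0: P0=M P1=I  mem[L0]=30
5. P0: store L3 := 71  bus=[BusRdX]  L3: P0=M P1=I  mem[L3]=60
6. P1: load  L1  bus=[-]  L1: P0=I P1=M  mem[L1]=50
7. P1: store L0 := 37  bus=[BusRdX,Flush]  L0: P0=I P1=M  mem[L0]=22
8. P0: load  L1  bus=[BusRd,Flush]  L1: P0=S P1=S  mem[L1]=22
9. P1: load  L0  bus=[-]  L0: P0=I P1=M  mem[L0]=22
10. P0: load  L1  bus=[-]  L1: P0=S P1=S  mem[L1]=22
11. P1: store L3 := 25  bus=[BusRdX,Flush]  L3: P0=I P1=M  mem[L3]=71
12. P1: load  L1  bus=[-]  L1: P0=S P1=S  mem[L1]=22
13. P0: store L1 := 73  bus=[BusRdX]  L1: P0=M P1=I  mem[L1]=22
14. P1: store L1 := 57  bus=[BusRdX,Flush]  L1: P0=I P1=M  mem[L1]=73
15. P1: store L0 := 97  bus=[-]  L0: P0=I P1=M  mem[L0]=22
16. P1: load  L4  bus=[BusRd]  L4: P0=I P1=S  mem[L4]=90
17. P1: store L1 := 92  bus=[-]  L1: P0=I P1=M  mem[L1]=73
18. P0: load  L4  bus=[BusRd]  L4: P0=S P1=S  mem[L4]=90
19. P1: load  L3  bus=[-]  L3: P0=I P1=M  mem[L3]=71
20. P1: store L3 := 70  bus=[-]  L3: P0=I P1=M  mem[L3]=71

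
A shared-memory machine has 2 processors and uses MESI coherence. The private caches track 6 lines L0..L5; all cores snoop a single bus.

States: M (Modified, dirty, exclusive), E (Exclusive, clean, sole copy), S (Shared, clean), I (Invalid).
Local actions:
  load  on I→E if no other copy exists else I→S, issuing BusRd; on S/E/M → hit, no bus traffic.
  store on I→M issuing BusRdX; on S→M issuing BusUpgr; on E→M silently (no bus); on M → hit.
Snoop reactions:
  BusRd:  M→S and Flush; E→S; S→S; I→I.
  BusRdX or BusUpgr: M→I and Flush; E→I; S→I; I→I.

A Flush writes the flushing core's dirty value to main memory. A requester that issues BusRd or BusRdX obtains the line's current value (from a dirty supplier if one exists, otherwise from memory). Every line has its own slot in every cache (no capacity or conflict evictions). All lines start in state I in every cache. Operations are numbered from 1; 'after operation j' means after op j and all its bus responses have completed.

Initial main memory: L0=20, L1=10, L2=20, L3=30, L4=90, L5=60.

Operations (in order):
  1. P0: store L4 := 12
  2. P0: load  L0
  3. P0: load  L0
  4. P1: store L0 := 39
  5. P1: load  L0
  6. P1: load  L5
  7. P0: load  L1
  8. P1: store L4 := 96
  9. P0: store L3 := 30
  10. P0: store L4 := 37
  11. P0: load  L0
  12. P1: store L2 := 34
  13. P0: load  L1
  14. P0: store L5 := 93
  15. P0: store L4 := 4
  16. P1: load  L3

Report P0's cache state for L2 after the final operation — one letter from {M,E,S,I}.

state = I

step 1: P0: store L4 := 12  ⟶  MI  (L4)  txn=BusRdX  M[L4]=90
step 2: P0: load  L0  ⟶  EI  (L0)  txn=BusRd  M[L0]=20
step 3: P0: load  L0  ⟶  EI  (L0)  txn=∅  M[L0]=20
step 4: P1: store L0 := 39  ⟶  IM  (L0)  txn=BusRdX  M[L0]=20
step 5: P1: load  L0  ⟶  IM  (L0)  txn=∅  M[L0]=20
step 6: P1: load  L5  ⟶  IE  (L5)  txn=BusRd  M[L5]=60
step 7: P0: load  L1  ⟶  EI  (L1)  txn=BusRd  M[L1]=10
step 8: P1: store L4 := 96  ⟶  IM  (L4)  txn=BusRdX+Flush  M[L4]=12
step 9: P0: store L3 := 30  ⟶  MI  (L3)  txn=BusRdX  M[L3]=30
step 10: P0: store L4 := 37  ⟶  MI  (L4)  txn=BusRdX+Flush  M[L4]=96
step 11: P0: load  L0  ⟶  SS  (L0)  txn=BusRd+Flush  M[L0]=39
step 12: P1: store L2 := 34  ⟶  IM  (L2)  txn=BusRdX  M[L2]=20
step 13: P0: load  L1  ⟶  EI  (L1)  txn=∅  M[L1]=10
step 14: P0: store L5 := 93  ⟶  MI  (L5)  txn=BusRdX  M[L5]=60
step 15: P0: store L4 := 4  ⟶  MI  (L4)  txn=∅  M[L4]=96
step 16: P1: load  L3  ⟶  SS  (L3)  txn=BusRd+Flush  M[L3]=30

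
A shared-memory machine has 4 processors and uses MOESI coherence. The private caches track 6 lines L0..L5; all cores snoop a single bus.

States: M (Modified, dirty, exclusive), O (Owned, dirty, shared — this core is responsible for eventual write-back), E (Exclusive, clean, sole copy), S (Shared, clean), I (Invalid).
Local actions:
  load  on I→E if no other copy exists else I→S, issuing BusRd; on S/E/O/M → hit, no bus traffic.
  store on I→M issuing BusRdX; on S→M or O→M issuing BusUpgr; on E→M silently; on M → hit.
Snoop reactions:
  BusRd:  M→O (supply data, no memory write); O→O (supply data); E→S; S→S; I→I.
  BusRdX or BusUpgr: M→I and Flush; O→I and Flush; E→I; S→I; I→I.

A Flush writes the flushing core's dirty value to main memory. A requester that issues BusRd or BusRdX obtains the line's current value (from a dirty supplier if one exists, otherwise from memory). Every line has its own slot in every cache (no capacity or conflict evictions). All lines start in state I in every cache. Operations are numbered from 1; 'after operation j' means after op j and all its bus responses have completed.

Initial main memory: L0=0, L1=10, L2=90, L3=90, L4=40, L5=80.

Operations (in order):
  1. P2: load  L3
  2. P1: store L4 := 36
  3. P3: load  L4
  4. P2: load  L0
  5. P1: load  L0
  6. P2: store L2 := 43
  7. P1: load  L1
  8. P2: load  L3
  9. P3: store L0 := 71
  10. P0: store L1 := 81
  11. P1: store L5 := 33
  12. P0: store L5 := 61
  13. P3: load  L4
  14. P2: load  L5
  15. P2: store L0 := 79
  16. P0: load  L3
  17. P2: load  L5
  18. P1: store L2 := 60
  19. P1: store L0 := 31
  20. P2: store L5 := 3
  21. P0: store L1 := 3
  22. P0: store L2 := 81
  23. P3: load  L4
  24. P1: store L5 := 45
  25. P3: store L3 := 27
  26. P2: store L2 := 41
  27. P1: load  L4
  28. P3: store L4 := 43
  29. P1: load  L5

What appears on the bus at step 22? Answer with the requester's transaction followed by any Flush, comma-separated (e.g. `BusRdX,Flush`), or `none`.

bus = BusRdX,Flush

step 1: P2: load  L3  ⟶  IIEI  (L3)  txn=BusRd  M[L3]=90
step 2: P1: store L4 := 36  ⟶  IMII  (L4)  txn=BusRdX  M[L4]=40
step 3: P3: load  L4  ⟶  IOIS  (L4)  txn=BusRd  M[L4]=40
step 4: P2: load  L0  ⟶  IIEI  (L0)  txn=BusRd  M[L0]=0
step 5: P1: load  L0  ⟶  ISSI  (L0)  txn=BusRd  M[L0]=0
step 6: P2: store L2 := 43  ⟶  IIMI  (L2)  txn=BusRdX  M[L2]=90
step 7: P1: load  L1  ⟶  IEII  (L1)  txn=BusRd  M[L1]=10
step 8: P2: load  L3  ⟶  IIEI  (L3)  txn=∅  M[L3]=90
step 9: P3: store L0 := 71  ⟶  IIIM  (L0)  txn=BusRdX  M[L0]=0
step 10: P0: store L1 := 81  ⟶  MIII  (L1)  txn=BusRdX  M[L1]=10
step 11: P1: store L5 := 33  ⟶  IMII  (L5)  txn=BusRdX  M[L5]=80
step 12: P0: store L5 := 61  ⟶  MIII  (L5)  txn=BusRdX+Flush  M[L5]=33
step 13: P3: load  L4  ⟶  IOIS  (L4)  txn=∅  M[L4]=40
step 14: P2: load  L5  ⟶  OISI  (L5)  txn=BusRd  M[L5]=33
step 15: P2: store L0 := 79  ⟶  IIMI  (L0)  txn=BusRdX+Flush  M[L0]=71
step 16: P0: load  L3  ⟶  SISI  (L3)  txn=BusRd  M[L3]=90
step 17: P2: load  L5  ⟶  OISI  (L5)  txn=∅  M[L5]=33
step 18: P1: store L2 := 60  ⟶  IMII  (L2)  txn=BusRdX+Flush  M[L2]=43
step 19: P1: store L0 := 31  ⟶  IMII  (L0)  txn=BusRdX+Flush  M[L0]=79
step 20: P2: store L5 := 3  ⟶  IIMI  (L5)  txn=BusUpgr+Flush  M[L5]=61
step 21: P0: store L1 := 3  ⟶  MIII  (L1)  txn=∅  M[L1]=10
step 22: P0: store L2 := 81  ⟶  MIII  (L2)  txn=BusRdX+Flush  M[L2]=60
step 23: P3: load  L4  ⟶  IOIS  (L4)  txn=∅  M[L4]=40
step 24: P1: store L5 := 45  ⟶  IMII  (L5)  txn=BusRdX+Flush  M[L5]=3
step 25: P3: store L3 := 27  ⟶  IIIM  (L3)  txn=BusRdX  M[L3]=90
step 26: P2: store L2 := 41  ⟶  IIMI  (L2)  txn=BusRdX+Flush  M[L2]=81
step 27: P1: load  L4  ⟶  IOIS  (L4)  txn=∅  M[L4]=40
step 28: P3: store L4 := 43  ⟶  IIIM  (L4)  txn=BusUpgr+Flush  M[L4]=36
step 29: P1: load  L5  ⟶  IMII  (L5)  txn=∅  M[L5]=3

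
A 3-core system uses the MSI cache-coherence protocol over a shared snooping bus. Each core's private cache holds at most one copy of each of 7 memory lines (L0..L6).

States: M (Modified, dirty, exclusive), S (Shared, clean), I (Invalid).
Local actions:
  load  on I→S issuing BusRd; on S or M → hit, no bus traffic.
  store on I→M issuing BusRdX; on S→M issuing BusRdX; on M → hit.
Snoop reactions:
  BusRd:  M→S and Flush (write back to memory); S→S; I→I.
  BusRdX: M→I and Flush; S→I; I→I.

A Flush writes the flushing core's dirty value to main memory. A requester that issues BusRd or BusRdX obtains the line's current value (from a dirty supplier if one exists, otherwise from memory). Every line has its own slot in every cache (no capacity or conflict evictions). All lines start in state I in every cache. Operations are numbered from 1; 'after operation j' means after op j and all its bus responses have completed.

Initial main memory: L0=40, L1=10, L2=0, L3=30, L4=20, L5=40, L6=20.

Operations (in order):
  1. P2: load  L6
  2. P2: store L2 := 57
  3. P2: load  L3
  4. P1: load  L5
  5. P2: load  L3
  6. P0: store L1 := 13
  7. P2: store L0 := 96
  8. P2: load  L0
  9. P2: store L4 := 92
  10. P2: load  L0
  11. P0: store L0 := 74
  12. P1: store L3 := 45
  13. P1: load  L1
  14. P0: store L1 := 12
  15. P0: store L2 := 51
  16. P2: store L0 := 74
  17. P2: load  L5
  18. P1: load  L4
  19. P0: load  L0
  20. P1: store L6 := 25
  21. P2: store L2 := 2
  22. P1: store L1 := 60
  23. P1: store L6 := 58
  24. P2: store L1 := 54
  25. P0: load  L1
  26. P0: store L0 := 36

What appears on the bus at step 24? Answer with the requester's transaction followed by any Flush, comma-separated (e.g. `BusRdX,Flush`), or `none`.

bus = BusRdX,Flush

1. P2: load  L6  bus=[BusRd]  L6: P0=I P1=I P2=S  mem[L6]=20
2. P2: store L2 := 57  bus=[BusRdX]  L2: P0=I P1=I P2=M  mem[L2]=0
3. P2: load  L3  bus=[BusRd]  L3: P0=I P1=I P2=S  mem[L3]=30
4. P1: load  L5  bus=[BusRd]  L5: P0=I P1=S P2=I  mem[L5]=40
5. P2: load  L3  bus=[-]  L3: P0=I P1=I P2=S  mem[L3]=30
6. P0: store L1 := 13  bus=[BusRdX]  L1: P0=M P1=I P2=I  mem[L1]=10
7. P2: store L0 := 96  bus=[BusRdX]  L0: P0=I P1=I P2=M  mem[L0]=40
8. P2: load  L0  bus=[-]  L0: P0=I P1=I P2=M  mem[L0]=40
9. P2: store L4 := 92  bus=[BusRdX]  L4: P0=I P1=I P2=M  mem[L4]=20
10. P2: load  L0  bus=[-]  L0: P0=I P1=I P2=M  mem[L0]=40
11. P0: store L0 := 74  bus=[BusRdX,Flush]  L0: P0=M P1=I P2=I  mem[L0]=96
12. P1: store L3 := 45  bus=[BusRdX]  L3: P0=I P1=M P2=I  mem[L3]=30
13. P1: load  L1  bus=[BusRd,Flush]  L1: P0=S P1=S P2=I  mem[L1]=13
14. P0: store L1 := 12  bus=[BusRdX]  L1: P0=M P1=I P2=I  mem[L1]=13
15. P0: store L2 := 51  bus=[BusRdX,Flush]  L2: P0=M P1=I P2=I  mem[L2]=57
16. P2: store L0 := 74  bus=[BusRdX,Flush]  L0: P0=I P1=I P2=M  mem[L0]=74
17. P2: load  L5  bus=[BusRd]  L5: P0=I P1=S P2=S  mem[L5]=40
18. P1: load  L4  bus=[BusRd,Flush]  L4: P0=I P1=S P2=S  mem[L4]=92
19. P0: load  L0  bus=[BusRd,Flush]  L0: P0=S P1=I P2=S  mem[L0]=74
20. P1: store L6 := 25  bus=[BusRdX]  L6: P0=I P1=M P2=I  mem[L6]=20
21. P2: store L2 := 2  bus=[BusRdX,Flush]  L2: P0=I P1=I P2=M  mem[L2]=51
22. P1: store L1 := 60  bus=[BusRdX,Flush]  L1: P0=I P1=M P2=I  mem[L1]=12
23. P1: store L6 := 58  bus=[-]  L6: P0=I P1=M P2=I  mem[L6]=20
24. P2: store L1 := 54  bus=[BusRdX,Flush]  L1: P0=I P1=I P2=M  mem[L1]=60
25. P0: load  L1  bus=[BusRd,Flush]  L1: P0=S P1=I P2=S  mem[L1]=54
26. P0: store L0 := 36  bus=[BusRdX]  L0: P0=M P1=I P2=I  mem[L0]=74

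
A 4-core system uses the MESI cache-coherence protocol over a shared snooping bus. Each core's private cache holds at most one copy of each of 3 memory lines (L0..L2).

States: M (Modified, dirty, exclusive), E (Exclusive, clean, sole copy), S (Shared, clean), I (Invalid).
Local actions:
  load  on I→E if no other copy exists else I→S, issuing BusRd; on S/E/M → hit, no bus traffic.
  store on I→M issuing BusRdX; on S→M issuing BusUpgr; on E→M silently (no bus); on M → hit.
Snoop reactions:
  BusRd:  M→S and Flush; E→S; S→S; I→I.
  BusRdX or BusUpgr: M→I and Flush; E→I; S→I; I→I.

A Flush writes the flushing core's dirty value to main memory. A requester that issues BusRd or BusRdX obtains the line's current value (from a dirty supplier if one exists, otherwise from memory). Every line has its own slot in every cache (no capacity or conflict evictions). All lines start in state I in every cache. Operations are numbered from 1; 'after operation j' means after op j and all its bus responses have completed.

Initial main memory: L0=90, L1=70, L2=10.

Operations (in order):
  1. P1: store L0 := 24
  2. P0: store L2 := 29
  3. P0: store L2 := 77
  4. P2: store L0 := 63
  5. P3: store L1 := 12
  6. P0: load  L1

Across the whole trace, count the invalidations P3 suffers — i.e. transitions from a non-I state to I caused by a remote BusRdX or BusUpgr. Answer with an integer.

1. P1: store L0 := 24  bus=[BusRdX]  L0: P0=I P1=M P2=I P3=I  mem[L0]=90
2. P0: store L2 := 29  bus=[BusRdX]  L2: P0=M P1=I P2=I P3=I  mem[L2]=10
3. P0: store L2 := 77  bus=[-]  L2: P0=M P1=I P2=I P3=I  mem[L2]=10
4. P2: store L0 := 63  bus=[BusRdX,Flush]  L0: P0=I P1=I P2=M P3=I  mem[L0]=24
5. P3: store L1 := 12  bus=[BusRdX]  L1: P0=I P1=I P2=I P3=M  mem[L1]=70
6. P0: load  L1  bus=[BusRd,Flush]  L1: P0=S P1=I P2=I P3=S  mem[L1]=12

invalidations = 0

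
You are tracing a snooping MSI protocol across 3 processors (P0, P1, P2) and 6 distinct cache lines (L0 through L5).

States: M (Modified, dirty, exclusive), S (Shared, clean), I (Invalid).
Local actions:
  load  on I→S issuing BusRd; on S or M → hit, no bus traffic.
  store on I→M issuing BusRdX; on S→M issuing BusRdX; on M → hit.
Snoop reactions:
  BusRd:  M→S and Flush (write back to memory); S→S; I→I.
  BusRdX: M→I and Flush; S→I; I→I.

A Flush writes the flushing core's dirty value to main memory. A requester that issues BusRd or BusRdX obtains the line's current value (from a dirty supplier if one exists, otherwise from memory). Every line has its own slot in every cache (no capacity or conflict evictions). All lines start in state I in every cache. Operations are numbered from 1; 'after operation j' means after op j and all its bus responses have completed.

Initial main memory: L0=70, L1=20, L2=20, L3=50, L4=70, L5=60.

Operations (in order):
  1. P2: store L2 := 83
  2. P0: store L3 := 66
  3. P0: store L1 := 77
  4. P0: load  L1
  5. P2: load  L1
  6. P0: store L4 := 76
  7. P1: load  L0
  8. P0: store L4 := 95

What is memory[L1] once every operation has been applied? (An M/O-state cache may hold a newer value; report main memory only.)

  op1 P2: store L2 := 83 → I/I/M on L2; bus BusRdX; mem=20
  op2 P0: store L3 := 66 → M/I/I on L3; bus BusRdX; mem=50
  op3 P0: store L1 := 77 → M/I/I on L1; bus BusRdX; mem=20
  op4 P0: load  L1 → M/I/I on L1; bus (none); mem=20
  op5 P2: load  L1 → S/I/S on L1; bus BusRd Flush; mem=77
  op6 P0: store L4 := 76 → M/I/I on L4; bus BusRdX; mem=70
  op7 P1: load  L0 → I/S/I on L0; bus BusRd; mem=70
  op8 P0: store L4 := 95 → M/I/I on L4; bus (none); mem=70

memory[L1] = 77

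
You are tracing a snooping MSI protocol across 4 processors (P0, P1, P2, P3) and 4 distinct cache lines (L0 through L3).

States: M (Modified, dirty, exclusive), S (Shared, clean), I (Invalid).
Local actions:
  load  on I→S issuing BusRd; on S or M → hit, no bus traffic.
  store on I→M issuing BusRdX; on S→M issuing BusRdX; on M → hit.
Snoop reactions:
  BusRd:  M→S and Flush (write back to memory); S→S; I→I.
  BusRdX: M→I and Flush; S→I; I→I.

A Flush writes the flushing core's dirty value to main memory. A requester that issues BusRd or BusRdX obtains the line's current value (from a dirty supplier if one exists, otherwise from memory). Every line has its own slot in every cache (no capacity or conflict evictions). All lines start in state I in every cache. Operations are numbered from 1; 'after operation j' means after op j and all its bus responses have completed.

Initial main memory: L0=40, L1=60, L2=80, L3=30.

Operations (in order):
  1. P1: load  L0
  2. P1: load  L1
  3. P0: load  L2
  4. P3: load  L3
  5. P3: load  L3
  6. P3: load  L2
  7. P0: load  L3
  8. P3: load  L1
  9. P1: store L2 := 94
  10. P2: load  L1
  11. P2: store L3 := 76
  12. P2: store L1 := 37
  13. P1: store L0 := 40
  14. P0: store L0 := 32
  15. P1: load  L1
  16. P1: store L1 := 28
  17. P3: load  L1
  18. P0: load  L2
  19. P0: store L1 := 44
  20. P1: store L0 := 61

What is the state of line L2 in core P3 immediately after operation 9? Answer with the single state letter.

1. P1: load  L0  bus=[BusRd]  L0: P0=I P1=S P2=I P3=I  mem[L0]=40
2. P1: load  L1  bus=[BusRd]  L1: P0=I P1=S P2=I P3=I  mem[L1]=60
3. P0: load  L2  bus=[BusRd]  L2: P0=S P1=I P2=I P3=I  mem[L2]=80
4. P3: load  L3  bus=[BusRd]  L3: P0=I P1=I P2=I P3=S  mem[L3]=30
5. P3: load  L3  bus=[-]  L3: P0=I P1=I P2=I P3=S  mem[L3]=30
6. P3: load  L2  bus=[BusRd]  L2: P0=S P1=I P2=I P3=S  mem[L2]=80
7. P0: load  L3  bus=[BusRd]  L3: P0=S P1=I P2=I P3=S  mem[L3]=30
8. P3: load  L1  bus=[BusRd]  L1: P0=I P1=S P2=I P3=S  mem[L1]=60
9. P1: store L2 := 94  bus=[BusRdX]  L2: P0=I P1=M P2=I P3=I  mem[L2]=80
10. P2: load  L1  bus=[BusRd]  L1: P0=I P1=S P2=S P3=S  mem[L1]=60
11. P2: store L3 := 76  bus=[BusRdX]  L3: P0=I P1=I P2=M P3=I  mem[L3]=30
12. P2: store L1 := 37  bus=[BusRdX]  L1: P0=I P1=I P2=M P3=I  mem[L1]=60
13. P1: store L0 := 40  bus=[BusRdX]  L0: P0=I P1=M P2=I P3=I  mem[L0]=40
14. P0: store L0 := 32  bus=[BusRdX,Flush]  L0: P0=M P1=I P2=I P3=I  mem[L0]=40
15. P1: load  L1  bus=[BusRd,Flush]  L1: P0=I P1=S P2=S P3=I  mem[L1]=37
16. P1: store L1 := 28  bus=[BusRdX]  L1: P0=I P1=M P2=I P3=I  mem[L1]=37
17. P3: load  L1  bus=[BusRd,Flush]  L1: P0=I P1=S P2=I P3=S  mem[L1]=28
18. P0: load  L2  bus=[BusRd,Flush]  L2: P0=S P1=S P2=I P3=I  mem[L2]=94
19. P0: store L1 := 44  bus=[BusRdX]  L1: P0=M P1=I P2=I P3=I  mem[L1]=28
20. P1: store L0 := 61  bus=[BusRdX,Flush]  L0: P0=I P1=M P2=I P3=I  mem[L0]=32

state = I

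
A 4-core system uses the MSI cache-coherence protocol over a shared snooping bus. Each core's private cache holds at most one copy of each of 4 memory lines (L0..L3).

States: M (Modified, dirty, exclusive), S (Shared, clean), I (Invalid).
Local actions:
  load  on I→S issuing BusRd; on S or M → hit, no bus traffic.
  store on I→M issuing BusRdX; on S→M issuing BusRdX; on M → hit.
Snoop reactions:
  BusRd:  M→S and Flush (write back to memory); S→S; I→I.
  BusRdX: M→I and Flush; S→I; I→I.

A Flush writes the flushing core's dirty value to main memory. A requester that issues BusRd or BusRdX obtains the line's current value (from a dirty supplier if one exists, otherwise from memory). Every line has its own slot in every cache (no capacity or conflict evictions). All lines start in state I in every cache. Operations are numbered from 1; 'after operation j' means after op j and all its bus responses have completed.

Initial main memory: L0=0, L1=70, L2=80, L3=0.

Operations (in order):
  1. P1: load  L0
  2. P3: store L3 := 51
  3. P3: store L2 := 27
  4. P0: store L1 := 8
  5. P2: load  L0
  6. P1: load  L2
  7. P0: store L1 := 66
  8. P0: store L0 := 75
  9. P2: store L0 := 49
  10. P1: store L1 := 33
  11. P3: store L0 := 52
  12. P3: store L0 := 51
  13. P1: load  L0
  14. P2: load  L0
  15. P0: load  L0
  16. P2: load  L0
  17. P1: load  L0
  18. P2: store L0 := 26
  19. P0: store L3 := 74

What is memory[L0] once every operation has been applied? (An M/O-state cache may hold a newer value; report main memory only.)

  op1 P1: load  L0 → I/S/I/I on L0; bus BusRd; mem=0
  op2 P3: store L3 := 51 → I/I/I/M on L3; bus BusRdX; mem=0
  op3 P3: store L2 := 27 → I/I/I/M on L2; bus BusRdX; mem=80
  op4 P0: store L1 := 8 → M/I/I/I on L1; bus BusRdX; mem=70
  op5 P2: load  L0 → I/S/S/I on L0; bus BusRd; mem=0
  op6 P1: load  L2 → I/S/I/S on L2; bus BusRd Flush; mem=27
  op7 P0: store L1 := 66 → M/I/I/I on L1; bus (none); mem=70
  op8 P0: store L0 := 75 → M/I/I/I on L0; bus BusRdX; mem=0
  op9 P2: store L0 := 49 → I/I/M/I on L0; bus BusRdX Flush; mem=75
  op10 P1: store L1 := 33 → I/M/I/I on L1; bus BusRdX Flush; mem=66
  op11 P3: store L0 := 52 → I/I/I/M on L0; bus BusRdX Flush; mem=49
  op12 P3: store L0 := 51 → I/I/I/M on L0; bus (none); mem=49
  op13 P1: load  L0 → I/S/I/S on L0; bus BusRd Flush; mem=51
  op14 P2: load  L0 → I/S/S/S on L0; bus BusRd; mem=51
  op15 P0: load  L0 → S/S/S/S on L0; bus BusRd; mem=51
  op16 P2: load  L0 → S/S/S/S on L0; bus (none); mem=51
  op17 P1: load  L0 → S/S/S/S on L0; bus (none); mem=51
  op18 P2: store L0 := 26 → I/I/M/I on L0; bus BusRdX; mem=51
  op19 P0: store L3 := 74 → M/I/I/I on L3; bus BusRdX Flush; mem=51

memory[L0] = 51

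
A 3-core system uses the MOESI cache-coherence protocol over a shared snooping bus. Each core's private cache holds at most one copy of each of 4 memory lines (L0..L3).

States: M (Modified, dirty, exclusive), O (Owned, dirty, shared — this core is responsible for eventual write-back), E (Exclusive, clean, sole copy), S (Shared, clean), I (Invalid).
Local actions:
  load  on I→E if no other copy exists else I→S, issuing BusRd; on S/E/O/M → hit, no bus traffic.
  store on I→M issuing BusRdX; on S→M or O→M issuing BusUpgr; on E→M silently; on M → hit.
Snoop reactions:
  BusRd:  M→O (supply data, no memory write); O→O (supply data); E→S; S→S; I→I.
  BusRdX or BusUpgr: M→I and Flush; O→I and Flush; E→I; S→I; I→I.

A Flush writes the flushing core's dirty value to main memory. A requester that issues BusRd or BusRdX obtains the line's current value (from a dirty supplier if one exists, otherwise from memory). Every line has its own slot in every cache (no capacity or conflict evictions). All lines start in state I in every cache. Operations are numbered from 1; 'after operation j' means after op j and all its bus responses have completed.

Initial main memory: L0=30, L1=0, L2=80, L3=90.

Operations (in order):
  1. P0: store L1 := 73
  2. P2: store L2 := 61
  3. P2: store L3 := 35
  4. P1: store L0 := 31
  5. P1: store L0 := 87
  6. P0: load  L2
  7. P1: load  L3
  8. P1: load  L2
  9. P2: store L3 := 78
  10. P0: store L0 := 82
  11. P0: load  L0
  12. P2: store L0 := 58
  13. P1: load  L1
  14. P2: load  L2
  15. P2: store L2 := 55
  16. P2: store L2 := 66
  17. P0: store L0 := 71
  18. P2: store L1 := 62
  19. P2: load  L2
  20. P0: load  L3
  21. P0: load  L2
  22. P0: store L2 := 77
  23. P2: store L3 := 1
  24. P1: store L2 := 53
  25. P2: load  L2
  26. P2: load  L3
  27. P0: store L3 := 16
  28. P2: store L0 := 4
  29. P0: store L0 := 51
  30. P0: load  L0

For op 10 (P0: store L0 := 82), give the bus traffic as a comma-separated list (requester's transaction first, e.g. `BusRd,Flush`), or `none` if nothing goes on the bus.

bus = BusRdX,Flush

step 1: P0: store L1 := 73  ⟶  MII  (L1)  txn=BusRdX  M[L1]=0
step 2: P2: store L2 := 61  ⟶  IIM  (L2)  txn=BusRdX  M[L2]=80
step 3: P2: store L3 := 35  ⟶  IIM  (L3)  txn=BusRdX  M[L3]=90
step 4: P1: store L0 := 31  ⟶  IMI  (L0)  txn=BusRdX  M[L0]=30
step 5: P1: store L0 := 87  ⟶  IMI  (L0)  txn=∅  M[L0]=30
step 6: P0: load  L2  ⟶  SIO  (L2)  txn=BusRd  M[L2]=80
step 7: P1: load  L3  ⟶  ISO  (L3)  txn=BusRd  M[L3]=90
step 8: P1: load  L2  ⟶  SSO  (L2)  txn=BusRd  M[L2]=80
step 9: P2: store L3 := 78  ⟶  IIM  (L3)  txn=BusUpgr  M[L3]=90
step 10: P0: store L0 := 82  ⟶  MII  (L0)  txn=BusRdX+Flush  M[L0]=87
step 11: P0: load  L0  ⟶  MII  (L0)  txn=∅  M[L0]=87
step 12: P2: store L0 := 58  ⟶  IIM  (L0)  txn=BusRdX+Flush  M[L0]=82
step 13: P1: load  L1  ⟶  OSI  (L1)  txn=BusRd  M[L1]=0
step 14: P2: load  L2  ⟶  SSO  (L2)  txn=∅  M[L2]=80
step 15: P2: store L2 := 55  ⟶  IIM  (L2)  txn=BusUpgr  M[L2]=80
step 16: P2: store L2 := 66  ⟶  IIM  (L2)  txn=∅  M[L2]=80
step 17: P0: store L0 := 71  ⟶  MII  (L0)  txn=BusRdX+Flush  M[L0]=58
step 18: P2: store L1 := 62  ⟶  IIM  (L1)  txn=BusRdX+Flush  M[L1]=73
step 19: P2: load  L2  ⟶  IIM  (L2)  txn=∅  M[L2]=80
step 20: P0: load  L3  ⟶  SIO  (L3)  txn=BusRd  M[L3]=90
step 21: P0: load  L2  ⟶  SIO  (L2)  txn=BusRd  M[L2]=80
step 22: P0: store L2 := 77  ⟶  MII  (L2)  txn=BusUpgr+Flush  M[L2]=66
step 23: P2: store L3 := 1  ⟶  IIM  (L3)  txn=BusUpgr  M[L3]=90
step 24: P1: store L2 := 53  ⟶  IMI  (L2)  txn=BusRdX+Flush  M[L2]=77
step 25: P2: load  L2  ⟶  IOS  (L2)  txn=BusRd  M[L2]=77
step 26: P2: load  L3  ⟶  IIM  (L3)  txn=∅  M[L3]=90
step 27: P0: store L3 := 16  ⟶  MII  (L3)  txn=BusRdX+Flush  M[L3]=1
step 28: P2: store L0 := 4  ⟶  IIM  (L0)  txn=BusRdX+Flush  M[L0]=71
step 29: P0: store L0 := 51  ⟶  MII  (L0)  txn=BusRdX+Flush  M[L0]=4
step 30: P0: load  L0  ⟶  MII  (L0)  txn=∅  M[L0]=4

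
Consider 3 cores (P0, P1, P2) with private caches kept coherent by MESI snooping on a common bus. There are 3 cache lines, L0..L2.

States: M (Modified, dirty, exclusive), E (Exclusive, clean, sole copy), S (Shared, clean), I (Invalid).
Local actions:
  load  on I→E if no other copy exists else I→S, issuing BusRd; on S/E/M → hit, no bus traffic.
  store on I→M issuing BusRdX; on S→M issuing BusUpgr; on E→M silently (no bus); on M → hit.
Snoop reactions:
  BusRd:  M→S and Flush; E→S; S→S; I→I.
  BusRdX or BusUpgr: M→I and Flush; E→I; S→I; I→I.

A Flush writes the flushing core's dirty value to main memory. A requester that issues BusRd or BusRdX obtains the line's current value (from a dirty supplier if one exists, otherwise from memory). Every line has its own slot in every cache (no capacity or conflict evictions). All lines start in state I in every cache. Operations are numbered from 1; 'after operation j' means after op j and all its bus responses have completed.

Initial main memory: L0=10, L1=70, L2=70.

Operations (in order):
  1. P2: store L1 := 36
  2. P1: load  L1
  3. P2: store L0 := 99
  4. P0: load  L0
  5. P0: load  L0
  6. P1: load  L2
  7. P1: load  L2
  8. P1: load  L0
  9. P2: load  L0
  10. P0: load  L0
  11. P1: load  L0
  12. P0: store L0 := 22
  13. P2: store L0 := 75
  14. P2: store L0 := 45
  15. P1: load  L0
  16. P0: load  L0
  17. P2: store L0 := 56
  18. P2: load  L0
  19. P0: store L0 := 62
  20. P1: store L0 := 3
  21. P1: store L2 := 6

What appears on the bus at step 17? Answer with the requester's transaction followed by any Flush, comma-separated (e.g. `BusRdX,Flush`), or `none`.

  op1 P2: store L1 := 36 → I/I/M on L1; bus BusRdX; mem=70
  op2 P1: load  L1 → I/S/S on L1; bus BusRd Flush; mem=36
  op3 P2: store L0 := 99 → I/I/M on L0; bus BusRdX; mem=10
  op4 P0: load  L0 → S/I/S on L0; bus BusRd Flush; mem=99
  op5 P0: load  L0 → S/I/S on L0; bus (none); mem=99
  op6 P1: load  L2 → I/E/I on L2; bus BusRd; mem=70
  op7 P1: load  L2 → I/E/I on L2; bus (none); mem=70
  op8 P1: load  L0 → S/S/S on L0; bus BusRd; mem=99
  op9 P2: load  L0 → S/S/S on L0; bus (none); mem=99
  op10 P0: load  L0 → S/S/S on L0; bus (none); mem=99
  op11 P1: load  L0 → S/S/S on L0; bus (none); mem=99
  op12 P0: store L0 := 22 → M/I/I on L0; bus BusUpgr; mem=99
  op13 P2: store L0 := 75 → I/I/M on L0; bus BusRdX Flush; mem=22
  op14 P2: store L0 := 45 → I/I/M on L0; bus (none); mem=22
  op15 P1: load  L0 → I/S/S on L0; bus BusRd Flush; mem=45
  op16 P0: load  L0 → S/S/S on L0; bus BusRd; mem=45
  op17 P2: store L0 := 56 → I/I/M on L0; bus BusUpgr; mem=45
  op18 P2: load  L0 → I/I/M on L0; bus (none); mem=45
  op19 P0: store L0 := 62 → M/I/I on L0; bus BusRdX Flush; mem=56
  op20 P1: store L0 := 3 → I/M/I on L0; bus BusRdX Flush; mem=62
  op21 P1: store L2 := 6 → I/M/I on L2; bus (none); mem=70

bus = BusUpgr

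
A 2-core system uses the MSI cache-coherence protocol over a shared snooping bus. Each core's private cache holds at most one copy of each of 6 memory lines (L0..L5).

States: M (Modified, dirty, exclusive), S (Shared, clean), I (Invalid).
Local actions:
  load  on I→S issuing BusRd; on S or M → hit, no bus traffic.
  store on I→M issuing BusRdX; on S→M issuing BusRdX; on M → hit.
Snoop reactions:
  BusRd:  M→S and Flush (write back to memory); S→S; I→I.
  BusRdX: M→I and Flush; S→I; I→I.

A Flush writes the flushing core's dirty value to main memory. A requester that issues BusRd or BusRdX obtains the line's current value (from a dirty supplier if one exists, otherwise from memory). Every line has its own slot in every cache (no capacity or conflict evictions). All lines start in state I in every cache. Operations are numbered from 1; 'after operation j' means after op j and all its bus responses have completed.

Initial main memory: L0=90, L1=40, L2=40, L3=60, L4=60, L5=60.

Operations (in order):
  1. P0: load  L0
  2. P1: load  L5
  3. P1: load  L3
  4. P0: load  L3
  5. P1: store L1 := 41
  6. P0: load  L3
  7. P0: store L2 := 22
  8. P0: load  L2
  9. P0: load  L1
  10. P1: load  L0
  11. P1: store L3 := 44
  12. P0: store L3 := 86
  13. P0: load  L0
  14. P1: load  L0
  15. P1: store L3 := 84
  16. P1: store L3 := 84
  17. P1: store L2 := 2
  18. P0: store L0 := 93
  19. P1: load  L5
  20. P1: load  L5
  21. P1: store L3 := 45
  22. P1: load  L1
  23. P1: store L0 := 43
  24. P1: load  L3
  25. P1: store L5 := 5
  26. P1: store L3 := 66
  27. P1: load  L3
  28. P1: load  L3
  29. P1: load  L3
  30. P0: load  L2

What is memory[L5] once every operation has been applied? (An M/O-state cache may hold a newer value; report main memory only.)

[1] P0: load  L0 | P0:S(90), P1:I | bus: BusRd
[2] P1: load  L5 | P0:I, P1:S(60) | bus: BusRd
[3] P1: load  L3 | P0:I, P1:S(60) | bus: BusRd
[4] P0: load  L3 | P0:S(60), P1:S(60) | bus: BusRd
[5] P1: store L1 := 41 | P0:I, P1:M(41) | bus: BusRdX
[6] P0: load  L3 | P0:S(60), P1:S(60) | bus: none
[7] P0: store L2 := 22 | P0:M(22), P1:I | bus: BusRdX
[8] P0: load  L2 | P0:M(22), P1:I | bus: none
[9] P0: load  L1 | P0:S(41), P1:S(41) | bus: BusRd,Flush
[10] P1: load  L0 | P0:S(90), P1:S(90) | bus: BusRd
[11] P1: store L3 := 44 | P0:I, P1:M(44) | bus: BusRdX
[12] P0: store L3 := 86 | P0:M(86), P1:I | bus: BusRdX,Flush
[13] P0: load  L0 | P0:S(90), P1:S(90) | bus: none
[14] P1: load  L0 | P0:S(90), P1:S(90) | bus: none
[15] P1: store L3 := 84 | P0:I, P1:M(84) | bus: BusRdX,Flush
[16] P1: store L3 := 84 | P0:I, P1:M(84) | bus: none
[17] P1: store L2 := 2 | P0:I, P1:M(2) | bus: BusRdX,Flush
[18] P0: store L0 := 93 | P0:M(93), P1:I | bus: BusRdX
[19] P1: load  L5 | P0:I, P1:S(60) | bus: none
[20] P1: load  L5 | P0:I, P1:S(60) | bus: none
[21] P1: store L3 := 45 | P0:I, P1:M(45) | bus: none
[22] P1: load  L1 | P0:S(41), P1:S(41) | bus: none
[23] P1: store L0 := 43 | P0:I, P1:M(43) | bus: BusRdX,Flush
[24] P1: load  L3 | P0:I, P1:M(45) | bus: none
[25] P1: store L5 := 5 | P0:I, P1:M(5) | bus: BusRdX
[26] P1: store L3 := 66 | P0:I, P1:M(66) | bus: none
[27] P1: load  L3 | P0:I, P1:M(66) | bus: none
[28] P1: load  L3 | P0:I, P1:M(66) | bus: none
[29] P1: load  L3 | P0:I, P1:M(66) | bus: none
[30] P0: load  L2 | P0:S(2), P1:S(2) | bus: BusRd,Flush

memory[L5] = 60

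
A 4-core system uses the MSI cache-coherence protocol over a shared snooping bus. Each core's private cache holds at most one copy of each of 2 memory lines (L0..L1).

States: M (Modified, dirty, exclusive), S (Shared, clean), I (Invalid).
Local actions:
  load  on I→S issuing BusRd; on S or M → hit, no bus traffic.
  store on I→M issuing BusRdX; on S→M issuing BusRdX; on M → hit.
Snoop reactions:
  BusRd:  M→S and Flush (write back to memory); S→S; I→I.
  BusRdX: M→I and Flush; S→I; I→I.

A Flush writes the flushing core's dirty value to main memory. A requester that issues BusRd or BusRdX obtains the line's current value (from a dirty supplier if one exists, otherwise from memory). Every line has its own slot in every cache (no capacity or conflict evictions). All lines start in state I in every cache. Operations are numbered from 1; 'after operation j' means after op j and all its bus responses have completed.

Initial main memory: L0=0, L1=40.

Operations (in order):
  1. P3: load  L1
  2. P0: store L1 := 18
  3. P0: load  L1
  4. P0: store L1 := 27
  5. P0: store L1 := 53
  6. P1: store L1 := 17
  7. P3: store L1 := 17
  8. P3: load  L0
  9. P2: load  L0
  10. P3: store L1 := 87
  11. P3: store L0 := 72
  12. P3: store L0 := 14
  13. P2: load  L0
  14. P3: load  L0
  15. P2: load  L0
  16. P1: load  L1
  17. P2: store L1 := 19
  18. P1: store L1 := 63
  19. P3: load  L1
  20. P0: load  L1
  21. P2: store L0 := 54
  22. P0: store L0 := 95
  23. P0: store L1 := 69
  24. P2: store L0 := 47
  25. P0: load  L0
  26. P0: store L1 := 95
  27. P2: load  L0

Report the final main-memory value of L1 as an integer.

memory[L1] = 63

step 1: P3: load  L1  ⟶  IIIS  (L1)  txn=BusRd  M[L1]=40
step 2: P0: store L1 := 18  ⟶  MIII  (L1)  txn=BusRdX  M[L1]=40
step 3: P0: load  L1  ⟶  MIII  (L1)  txn=∅  M[L1]=40
step 4: P0: store L1 := 27  ⟶  MIII  (L1)  txn=∅  M[L1]=40
step 5: P0: store L1 := 53  ⟶  MIII  (L1)  txn=∅  M[L1]=40
step 6: P1: store L1 := 17  ⟶  IMII  (L1)  txn=BusRdX+Flush  M[L1]=53
step 7: P3: store L1 := 17  ⟶  IIIM  (L1)  txn=BusRdX+Flush  M[L1]=17
step 8: P3: load  L0  ⟶  IIIS  (L0)  txn=BusRd  M[L0]=0
step 9: P2: load  L0  ⟶  IISS  (L0)  txn=BusRd  M[L0]=0
step 10: P3: store L1 := 87  ⟶  IIIM  (L1)  txn=∅  M[L1]=17
step 11: P3: store L0 := 72  ⟶  IIIM  (L0)  txn=BusRdX  M[L0]=0
step 12: P3: store L0 := 14  ⟶  IIIM  (L0)  txn=∅  M[L0]=0
step 13: P2: load  L0  ⟶  IISS  (L0)  txn=BusRd+Flush  M[L0]=14
step 14: P3: load  L0  ⟶  IISS  (L0)  txn=∅  M[L0]=14
step 15: P2: load  L0  ⟶  IISS  (L0)  txn=∅  M[L0]=14
step 16: P1: load  L1  ⟶  ISIS  (L1)  txn=BusRd+Flush  M[L1]=87
step 17: P2: store L1 := 19  ⟶  IIMI  (L1)  txn=BusRdX  M[L1]=87
step 18: P1: store L1 := 63  ⟶  IMII  (L1)  txn=BusRdX+Flush  M[L1]=19
step 19: P3: load  L1  ⟶  ISIS  (L1)  txn=BusRd+Flush  M[L1]=63
step 20: P0: load  L1  ⟶  SSIS  (L1)  txn=BusRd  M[L1]=63
step 21: P2: store L0 := 54  ⟶  IIMI  (L0)  txn=BusRdX  M[L0]=14
step 22: P0: store L0 := 95  ⟶  MIII  (L0)  txn=BusRdX+Flush  M[L0]=54
step 23: P0: store L1 := 69  ⟶  MIII  (L1)  txn=BusRdX  M[L1]=63
step 24: P2: store L0 := 47  ⟶  IIMI  (L0)  txn=BusRdX+Flush  M[L0]=95
step 25: P0: load  L0  ⟶  SISI  (L0)  txn=BusRd+Flush  M[L0]=47
step 26: P0: store L1 := 95  ⟶  MIII  (L1)  txn=∅  M[L1]=63
step 27: P2: load  L0  ⟶  SISI  (L0)  txn=∅  M[L0]=47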